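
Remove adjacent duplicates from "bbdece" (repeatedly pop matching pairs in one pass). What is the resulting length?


Input: bbdece
Stack-based adjacent duplicate removal:
  Read 'b': push. Stack: b
  Read 'b': matches stack top 'b' => pop. Stack: (empty)
  Read 'd': push. Stack: d
  Read 'e': push. Stack: de
  Read 'c': push. Stack: dec
  Read 'e': push. Stack: dece
Final stack: "dece" (length 4)

4


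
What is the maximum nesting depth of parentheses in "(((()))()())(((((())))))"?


Input: "(((()))()())(((((())))))"
Tracking depth:
  Position 0 '(': depth becomes 1
  Position 1 '(': depth becomes 2
  Position 2 '(': depth becomes 3
  Position 3 '(': depth becomes 4
  Position 4 ')': depth becomes 3
  Position 5 ')': depth becomes 2
  Position 6 ')': depth becomes 1
  Position 7 '(': depth becomes 2
  Position 8 ')': depth becomes 1
  Position 9 '(': depth becomes 2
  Position 10 ')': depth becomes 1
  Position 11 ')': depth becomes 0
  Position 12 '(': depth becomes 1
  Position 13 '(': depth becomes 2
  Position 14 '(': depth becomes 3
  Position 15 '(': depth becomes 4
  Position 16 '(': depth becomes 5
  Position 17 '(': depth becomes 6
  Position 18 ')': depth becomes 5
  Position 19 ')': depth becomes 4
  Position 20 ')': depth becomes 3
  Position 21 ')': depth becomes 2
  Position 22 ')': depth becomes 1
  Position 23 ')': depth becomes 0
Maximum depth reached: 6

6


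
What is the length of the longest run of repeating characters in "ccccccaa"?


Input: "ccccccaa"
Scanning for longest run:
  Position 1 ('c'): continues run of 'c', length=2
  Position 2 ('c'): continues run of 'c', length=3
  Position 3 ('c'): continues run of 'c', length=4
  Position 4 ('c'): continues run of 'c', length=5
  Position 5 ('c'): continues run of 'c', length=6
  Position 6 ('a'): new char, reset run to 1
  Position 7 ('a'): continues run of 'a', length=2
Longest run: 'c' with length 6

6


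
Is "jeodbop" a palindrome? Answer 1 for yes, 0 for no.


Input: jeodbop
Reversed: pobdoej
  Compare pos 0 ('j') with pos 6 ('p'): MISMATCH
  Compare pos 1 ('e') with pos 5 ('o'): MISMATCH
  Compare pos 2 ('o') with pos 4 ('b'): MISMATCH
Result: not a palindrome

0


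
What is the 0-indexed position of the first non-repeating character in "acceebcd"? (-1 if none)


Input: acceebcd
Character frequencies:
  'a': 1
  'b': 1
  'c': 3
  'd': 1
  'e': 2
Scanning left to right for freq == 1:
  Position 0 ('a'): unique! => answer = 0

0


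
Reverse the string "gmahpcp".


Input: gmahpcp
Reading characters right to left:
  Position 6: 'p'
  Position 5: 'c'
  Position 4: 'p'
  Position 3: 'h'
  Position 2: 'a'
  Position 1: 'm'
  Position 0: 'g'
Reversed: pcphamg

pcphamg


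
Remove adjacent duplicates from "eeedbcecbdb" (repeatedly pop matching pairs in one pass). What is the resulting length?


Input: eeedbcecbdb
Stack-based adjacent duplicate removal:
  Read 'e': push. Stack: e
  Read 'e': matches stack top 'e' => pop. Stack: (empty)
  Read 'e': push. Stack: e
  Read 'd': push. Stack: ed
  Read 'b': push. Stack: edb
  Read 'c': push. Stack: edbc
  Read 'e': push. Stack: edbce
  Read 'c': push. Stack: edbcec
  Read 'b': push. Stack: edbcecb
  Read 'd': push. Stack: edbcecbd
  Read 'b': push. Stack: edbcecbdb
Final stack: "edbcecbdb" (length 9)

9


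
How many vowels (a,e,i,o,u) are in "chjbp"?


Input: chjbp
Checking each character:
  'c' at position 0: consonant
  'h' at position 1: consonant
  'j' at position 2: consonant
  'b' at position 3: consonant
  'p' at position 4: consonant
Total vowels: 0

0


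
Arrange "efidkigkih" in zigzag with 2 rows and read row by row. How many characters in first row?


Zigzag "efidkigkih" into 2 rows:
Placing characters:
  'e' => row 0
  'f' => row 1
  'i' => row 0
  'd' => row 1
  'k' => row 0
  'i' => row 1
  'g' => row 0
  'k' => row 1
  'i' => row 0
  'h' => row 1
Rows:
  Row 0: "eikgi"
  Row 1: "fdikh"
First row length: 5

5


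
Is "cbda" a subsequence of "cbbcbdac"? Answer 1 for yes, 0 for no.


Check if "cbda" is a subsequence of "cbbcbdac"
Greedy scan:
  Position 0 ('c'): matches sub[0] = 'c'
  Position 1 ('b'): matches sub[1] = 'b'
  Position 2 ('b'): no match needed
  Position 3 ('c'): no match needed
  Position 4 ('b'): no match needed
  Position 5 ('d'): matches sub[2] = 'd'
  Position 6 ('a'): matches sub[3] = 'a'
  Position 7 ('c'): no match needed
All 4 characters matched => is a subsequence

1


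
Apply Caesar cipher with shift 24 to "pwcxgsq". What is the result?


Caesar cipher: shift "pwcxgsq" by 24
  'p' (pos 15) + 24 = pos 13 = 'n'
  'w' (pos 22) + 24 = pos 20 = 'u'
  'c' (pos 2) + 24 = pos 0 = 'a'
  'x' (pos 23) + 24 = pos 21 = 'v'
  'g' (pos 6) + 24 = pos 4 = 'e'
  's' (pos 18) + 24 = pos 16 = 'q'
  'q' (pos 16) + 24 = pos 14 = 'o'
Result: nuaveqo

nuaveqo


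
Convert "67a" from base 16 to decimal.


Input: "67a" in base 16
Positional expansion:
  Digit '6' (value 6) x 16^2 = 1536
  Digit '7' (value 7) x 16^1 = 112
  Digit 'a' (value 10) x 16^0 = 10
Sum = 1658

1658


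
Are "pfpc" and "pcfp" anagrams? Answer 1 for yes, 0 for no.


Strings: "pfpc", "pcfp"
Sorted first:  cfpp
Sorted second: cfpp
Sorted forms match => anagrams

1


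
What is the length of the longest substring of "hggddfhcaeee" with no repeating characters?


Input: "hggddfhcaeee"
Sliding window (track last position of each char):
  Position 0 ('h'): window [0,0] length 1 -- new best
  Position 1 ('g'): window [0,1] length 2 -- new best
  Position 2 ('g'): repeat (last at 1), move window start to 2
  Position 2 ('g'): window [2,2] length 1
  Position 3 ('d'): window [2,3] length 2
  Position 4 ('d'): repeat (last at 3), move window start to 4
  Position 4 ('d'): window [4,4] length 1
  Position 5 ('f'): window [4,5] length 2
  Position 6 ('h'): window [4,6] length 3 -- new best
  Position 7 ('c'): window [4,7] length 4 -- new best
  Position 8 ('a'): window [4,8] length 5 -- new best
  Position 9 ('e'): window [4,9] length 6 -- new best
  Position 10 ('e'): repeat (last at 9), move window start to 10
  Position 10 ('e'): window [10,10] length 1
  Position 11 ('e'): repeat (last at 10), move window start to 11
  Position 11 ('e'): window [11,11] length 1
Longest substring with no repeats: "dfhcae" with length 6

6


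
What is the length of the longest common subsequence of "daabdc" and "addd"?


LCS of "daabdc" and "addd"
DP table:
           a    d    d    d
      0    0    0    0    0
  d   0    0    1    1    1
  a   0    1    1    1    1
  a   0    1    1    1    1
  b   0    1    1    1    1
  d   0    1    2    2    2
  c   0    1    2    2    2
LCS length = dp[6][4] = 2

2


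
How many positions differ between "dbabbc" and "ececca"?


Comparing "dbabbc" and "ececca" position by position:
  Position 0: 'd' vs 'e' => DIFFER
  Position 1: 'b' vs 'c' => DIFFER
  Position 2: 'a' vs 'e' => DIFFER
  Position 3: 'b' vs 'c' => DIFFER
  Position 4: 'b' vs 'c' => DIFFER
  Position 5: 'c' vs 'a' => DIFFER
Positions that differ: 6

6


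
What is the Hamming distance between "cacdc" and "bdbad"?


Comparing "cacdc" and "bdbad" position by position:
  Position 0: 'c' vs 'b' => differ
  Position 1: 'a' vs 'd' => differ
  Position 2: 'c' vs 'b' => differ
  Position 3: 'd' vs 'a' => differ
  Position 4: 'c' vs 'd' => differ
Total differences (Hamming distance): 5

5


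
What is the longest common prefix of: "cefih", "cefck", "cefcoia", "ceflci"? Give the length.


Words: cefih, cefck, cefcoia, ceflci
  Position 0: all 'c' => match
  Position 1: all 'e' => match
  Position 2: all 'f' => match
  Position 3: ('i', 'c', 'c', 'l') => mismatch, stop
LCP = "cef" (length 3)

3


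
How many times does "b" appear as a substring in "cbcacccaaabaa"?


Searching for "b" in "cbcacccaaabaa"
Scanning each position:
  Position 0: "c" => no
  Position 1: "b" => MATCH
  Position 2: "c" => no
  Position 3: "a" => no
  Position 4: "c" => no
  Position 5: "c" => no
  Position 6: "c" => no
  Position 7: "a" => no
  Position 8: "a" => no
  Position 9: "a" => no
  Position 10: "b" => MATCH
  Position 11: "a" => no
  Position 12: "a" => no
Total occurrences: 2

2


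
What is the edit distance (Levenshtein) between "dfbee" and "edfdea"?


Computing edit distance: "dfbee" -> "edfdea"
DP table:
           e    d    f    d    e    a
      0    1    2    3    4    5    6
  d   1    1    1    2    3    4    5
  f   2    2    2    1    2    3    4
  b   3    3    3    2    2    3    4
  e   4    3    4    3    3    2    3
  e   5    4    4    4    4    3    3
Edit distance = dp[5][6] = 3

3


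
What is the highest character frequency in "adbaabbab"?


Input: adbaabbab
Character counts:
  'a': 4
  'b': 4
  'd': 1
Maximum frequency: 4

4


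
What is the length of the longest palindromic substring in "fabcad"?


Input: "fabcad"
Checking substrings for palindromes:
  No multi-char palindromic substrings found
Longest palindromic substring: "f" with length 1

1


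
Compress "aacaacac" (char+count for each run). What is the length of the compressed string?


Input: aacaacac
Runs:
  'a' x 2 => "a2"
  'c' x 1 => "c1"
  'a' x 2 => "a2"
  'c' x 1 => "c1"
  'a' x 1 => "a1"
  'c' x 1 => "c1"
Compressed: "a2c1a2c1a1c1"
Compressed length: 12

12


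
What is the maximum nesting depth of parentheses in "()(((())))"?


Input: "()(((())))"
Tracking depth:
  Position 0 '(': depth becomes 1
  Position 1 ')': depth becomes 0
  Position 2 '(': depth becomes 1
  Position 3 '(': depth becomes 2
  Position 4 '(': depth becomes 3
  Position 5 '(': depth becomes 4
  Position 6 ')': depth becomes 3
  Position 7 ')': depth becomes 2
  Position 8 ')': depth becomes 1
  Position 9 ')': depth becomes 0
Maximum depth reached: 4

4


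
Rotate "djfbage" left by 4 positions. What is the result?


Input: "djfbage", rotate left by 4
First 4 characters: "djfb"
Remaining characters: "age"
Concatenate remaining + first: "age" + "djfb" = "agedjfb"

agedjfb


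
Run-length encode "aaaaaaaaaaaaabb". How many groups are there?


Input: aaaaaaaaaaaaabb
Scanning for consecutive runs:
  Group 1: 'a' x 13 (positions 0-12)
  Group 2: 'b' x 2 (positions 13-14)
Total groups: 2

2


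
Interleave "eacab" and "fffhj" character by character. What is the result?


Interleaving "eacab" and "fffhj":
  Position 0: 'e' from first, 'f' from second => "ef"
  Position 1: 'a' from first, 'f' from second => "af"
  Position 2: 'c' from first, 'f' from second => "cf"
  Position 3: 'a' from first, 'h' from second => "ah"
  Position 4: 'b' from first, 'j' from second => "bj"
Result: efafcfahbj

efafcfahbj


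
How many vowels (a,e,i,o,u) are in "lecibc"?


Input: lecibc
Checking each character:
  'l' at position 0: consonant
  'e' at position 1: vowel (running total: 1)
  'c' at position 2: consonant
  'i' at position 3: vowel (running total: 2)
  'b' at position 4: consonant
  'c' at position 5: consonant
Total vowels: 2

2


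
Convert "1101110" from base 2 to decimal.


Input: "1101110" in base 2
Positional expansion:
  Digit '1' (value 1) x 2^6 = 64
  Digit '1' (value 1) x 2^5 = 32
  Digit '0' (value 0) x 2^4 = 0
  Digit '1' (value 1) x 2^3 = 8
  Digit '1' (value 1) x 2^2 = 4
  Digit '1' (value 1) x 2^1 = 2
  Digit '0' (value 0) x 2^0 = 0
Sum = 110

110


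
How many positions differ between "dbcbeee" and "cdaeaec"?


Comparing "dbcbeee" and "cdaeaec" position by position:
  Position 0: 'd' vs 'c' => DIFFER
  Position 1: 'b' vs 'd' => DIFFER
  Position 2: 'c' vs 'a' => DIFFER
  Position 3: 'b' vs 'e' => DIFFER
  Position 4: 'e' vs 'a' => DIFFER
  Position 5: 'e' vs 'e' => same
  Position 6: 'e' vs 'c' => DIFFER
Positions that differ: 6

6


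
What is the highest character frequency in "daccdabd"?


Input: daccdabd
Character counts:
  'a': 2
  'b': 1
  'c': 2
  'd': 3
Maximum frequency: 3

3


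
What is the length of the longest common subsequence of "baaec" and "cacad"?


LCS of "baaec" and "cacad"
DP table:
           c    a    c    a    d
      0    0    0    0    0    0
  b   0    0    0    0    0    0
  a   0    0    1    1    1    1
  a   0    0    1    1    2    2
  e   0    0    1    1    2    2
  c   0    1    1    2    2    2
LCS length = dp[5][5] = 2

2


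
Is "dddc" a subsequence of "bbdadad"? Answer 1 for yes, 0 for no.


Check if "dddc" is a subsequence of "bbdadad"
Greedy scan:
  Position 0 ('b'): no match needed
  Position 1 ('b'): no match needed
  Position 2 ('d'): matches sub[0] = 'd'
  Position 3 ('a'): no match needed
  Position 4 ('d'): matches sub[1] = 'd'
  Position 5 ('a'): no match needed
  Position 6 ('d'): matches sub[2] = 'd'
Only matched 3/4 characters => not a subsequence

0


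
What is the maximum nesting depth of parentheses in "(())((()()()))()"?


Input: "(())((()()()))()"
Tracking depth:
  Position 0 '(': depth becomes 1
  Position 1 '(': depth becomes 2
  Position 2 ')': depth becomes 1
  Position 3 ')': depth becomes 0
  Position 4 '(': depth becomes 1
  Position 5 '(': depth becomes 2
  Position 6 '(': depth becomes 3
  Position 7 ')': depth becomes 2
  Position 8 '(': depth becomes 3
  Position 9 ')': depth becomes 2
  Position 10 '(': depth becomes 3
  Position 11 ')': depth becomes 2
  Position 12 ')': depth becomes 1
  Position 13 ')': depth becomes 0
  Position 14 '(': depth becomes 1
  Position 15 ')': depth becomes 0
Maximum depth reached: 3

3


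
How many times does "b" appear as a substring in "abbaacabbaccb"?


Searching for "b" in "abbaacabbaccb"
Scanning each position:
  Position 0: "a" => no
  Position 1: "b" => MATCH
  Position 2: "b" => MATCH
  Position 3: "a" => no
  Position 4: "a" => no
  Position 5: "c" => no
  Position 6: "a" => no
  Position 7: "b" => MATCH
  Position 8: "b" => MATCH
  Position 9: "a" => no
  Position 10: "c" => no
  Position 11: "c" => no
  Position 12: "b" => MATCH
Total occurrences: 5

5


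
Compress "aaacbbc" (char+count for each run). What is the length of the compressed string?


Input: aaacbbc
Runs:
  'a' x 3 => "a3"
  'c' x 1 => "c1"
  'b' x 2 => "b2"
  'c' x 1 => "c1"
Compressed: "a3c1b2c1"
Compressed length: 8

8


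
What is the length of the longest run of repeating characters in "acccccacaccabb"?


Input: "acccccacaccabb"
Scanning for longest run:
  Position 1 ('c'): new char, reset run to 1
  Position 2 ('c'): continues run of 'c', length=2
  Position 3 ('c'): continues run of 'c', length=3
  Position 4 ('c'): continues run of 'c', length=4
  Position 5 ('c'): continues run of 'c', length=5
  Position 6 ('a'): new char, reset run to 1
  Position 7 ('c'): new char, reset run to 1
  Position 8 ('a'): new char, reset run to 1
  Position 9 ('c'): new char, reset run to 1
  Position 10 ('c'): continues run of 'c', length=2
  Position 11 ('a'): new char, reset run to 1
  Position 12 ('b'): new char, reset run to 1
  Position 13 ('b'): continues run of 'b', length=2
Longest run: 'c' with length 5

5


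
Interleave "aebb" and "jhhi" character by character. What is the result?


Interleaving "aebb" and "jhhi":
  Position 0: 'a' from first, 'j' from second => "aj"
  Position 1: 'e' from first, 'h' from second => "eh"
  Position 2: 'b' from first, 'h' from second => "bh"
  Position 3: 'b' from first, 'i' from second => "bi"
Result: ajehbhbi

ajehbhbi


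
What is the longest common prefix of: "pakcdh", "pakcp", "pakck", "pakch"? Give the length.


Words: pakcdh, pakcp, pakck, pakch
  Position 0: all 'p' => match
  Position 1: all 'a' => match
  Position 2: all 'k' => match
  Position 3: all 'c' => match
  Position 4: ('d', 'p', 'k', 'h') => mismatch, stop
LCP = "pakc" (length 4)

4


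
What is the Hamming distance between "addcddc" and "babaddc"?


Comparing "addcddc" and "babaddc" position by position:
  Position 0: 'a' vs 'b' => differ
  Position 1: 'd' vs 'a' => differ
  Position 2: 'd' vs 'b' => differ
  Position 3: 'c' vs 'a' => differ
  Position 4: 'd' vs 'd' => same
  Position 5: 'd' vs 'd' => same
  Position 6: 'c' vs 'c' => same
Total differences (Hamming distance): 4

4


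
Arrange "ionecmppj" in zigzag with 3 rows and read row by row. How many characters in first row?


Zigzag "ionecmppj" into 3 rows:
Placing characters:
  'i' => row 0
  'o' => row 1
  'n' => row 2
  'e' => row 1
  'c' => row 0
  'm' => row 1
  'p' => row 2
  'p' => row 1
  'j' => row 0
Rows:
  Row 0: "icj"
  Row 1: "oemp"
  Row 2: "np"
First row length: 3

3


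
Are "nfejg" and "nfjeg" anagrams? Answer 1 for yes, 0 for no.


Strings: "nfejg", "nfjeg"
Sorted first:  efgjn
Sorted second: efgjn
Sorted forms match => anagrams

1


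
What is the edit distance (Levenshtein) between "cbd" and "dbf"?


Computing edit distance: "cbd" -> "dbf"
DP table:
           d    b    f
      0    1    2    3
  c   1    1    2    3
  b   2    2    1    2
  d   3    2    2    2
Edit distance = dp[3][3] = 2

2


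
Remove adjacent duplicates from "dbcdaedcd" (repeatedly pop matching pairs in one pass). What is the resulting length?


Input: dbcdaedcd
Stack-based adjacent duplicate removal:
  Read 'd': push. Stack: d
  Read 'b': push. Stack: db
  Read 'c': push. Stack: dbc
  Read 'd': push. Stack: dbcd
  Read 'a': push. Stack: dbcda
  Read 'e': push. Stack: dbcdae
  Read 'd': push. Stack: dbcdaed
  Read 'c': push. Stack: dbcdaedc
  Read 'd': push. Stack: dbcdaedcd
Final stack: "dbcdaedcd" (length 9)

9


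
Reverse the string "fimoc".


Input: fimoc
Reading characters right to left:
  Position 4: 'c'
  Position 3: 'o'
  Position 2: 'm'
  Position 1: 'i'
  Position 0: 'f'
Reversed: comif

comif


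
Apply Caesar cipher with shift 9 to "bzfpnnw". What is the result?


Caesar cipher: shift "bzfpnnw" by 9
  'b' (pos 1) + 9 = pos 10 = 'k'
  'z' (pos 25) + 9 = pos 8 = 'i'
  'f' (pos 5) + 9 = pos 14 = 'o'
  'p' (pos 15) + 9 = pos 24 = 'y'
  'n' (pos 13) + 9 = pos 22 = 'w'
  'n' (pos 13) + 9 = pos 22 = 'w'
  'w' (pos 22) + 9 = pos 5 = 'f'
Result: kioywwf

kioywwf


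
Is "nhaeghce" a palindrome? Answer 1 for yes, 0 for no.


Input: nhaeghce
Reversed: echgeahn
  Compare pos 0 ('n') with pos 7 ('e'): MISMATCH
  Compare pos 1 ('h') with pos 6 ('c'): MISMATCH
  Compare pos 2 ('a') with pos 5 ('h'): MISMATCH
  Compare pos 3 ('e') with pos 4 ('g'): MISMATCH
Result: not a palindrome

0


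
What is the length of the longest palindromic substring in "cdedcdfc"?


Input: "cdedcdfc"
Checking substrings for palindromes:
  [0:5] "cdedc" (len 5) => palindrome
  [1:4] "ded" (len 3) => palindrome
  [3:6] "dcd" (len 3) => palindrome
Longest palindromic substring: "cdedc" with length 5

5


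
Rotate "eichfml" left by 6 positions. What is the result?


Input: "eichfml", rotate left by 6
First 6 characters: "eichfm"
Remaining characters: "l"
Concatenate remaining + first: "l" + "eichfm" = "leichfm"

leichfm


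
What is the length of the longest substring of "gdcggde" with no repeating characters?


Input: "gdcggde"
Sliding window (track last position of each char):
  Position 0 ('g'): window [0,0] length 1 -- new best
  Position 1 ('d'): window [0,1] length 2 -- new best
  Position 2 ('c'): window [0,2] length 3 -- new best
  Position 3 ('g'): repeat (last at 0), move window start to 1
  Position 3 ('g'): window [1,3] length 3
  Position 4 ('g'): repeat (last at 3), move window start to 4
  Position 4 ('g'): window [4,4] length 1
  Position 5 ('d'): window [4,5] length 2
  Position 6 ('e'): window [4,6] length 3
Longest substring with no repeats: "gdc" with length 3

3


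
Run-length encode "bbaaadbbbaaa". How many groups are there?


Input: bbaaadbbbaaa
Scanning for consecutive runs:
  Group 1: 'b' x 2 (positions 0-1)
  Group 2: 'a' x 3 (positions 2-4)
  Group 3: 'd' x 1 (positions 5-5)
  Group 4: 'b' x 3 (positions 6-8)
  Group 5: 'a' x 3 (positions 9-11)
Total groups: 5

5


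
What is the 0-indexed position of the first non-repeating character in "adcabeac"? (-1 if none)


Input: adcabeac
Character frequencies:
  'a': 3
  'b': 1
  'c': 2
  'd': 1
  'e': 1
Scanning left to right for freq == 1:
  Position 0 ('a'): freq=3, skip
  Position 1 ('d'): unique! => answer = 1

1


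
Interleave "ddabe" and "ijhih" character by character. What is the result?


Interleaving "ddabe" and "ijhih":
  Position 0: 'd' from first, 'i' from second => "di"
  Position 1: 'd' from first, 'j' from second => "dj"
  Position 2: 'a' from first, 'h' from second => "ah"
  Position 3: 'b' from first, 'i' from second => "bi"
  Position 4: 'e' from first, 'h' from second => "eh"
Result: didjahbieh

didjahbieh


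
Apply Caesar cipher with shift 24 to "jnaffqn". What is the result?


Caesar cipher: shift "jnaffqn" by 24
  'j' (pos 9) + 24 = pos 7 = 'h'
  'n' (pos 13) + 24 = pos 11 = 'l'
  'a' (pos 0) + 24 = pos 24 = 'y'
  'f' (pos 5) + 24 = pos 3 = 'd'
  'f' (pos 5) + 24 = pos 3 = 'd'
  'q' (pos 16) + 24 = pos 14 = 'o'
  'n' (pos 13) + 24 = pos 11 = 'l'
Result: hlyddol

hlyddol


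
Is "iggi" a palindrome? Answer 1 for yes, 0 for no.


Input: iggi
Reversed: iggi
  Compare pos 0 ('i') with pos 3 ('i'): match
  Compare pos 1 ('g') with pos 2 ('g'): match
Result: palindrome

1


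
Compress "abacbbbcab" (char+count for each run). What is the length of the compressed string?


Input: abacbbbcab
Runs:
  'a' x 1 => "a1"
  'b' x 1 => "b1"
  'a' x 1 => "a1"
  'c' x 1 => "c1"
  'b' x 3 => "b3"
  'c' x 1 => "c1"
  'a' x 1 => "a1"
  'b' x 1 => "b1"
Compressed: "a1b1a1c1b3c1a1b1"
Compressed length: 16

16


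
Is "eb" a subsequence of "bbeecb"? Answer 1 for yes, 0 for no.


Check if "eb" is a subsequence of "bbeecb"
Greedy scan:
  Position 0 ('b'): no match needed
  Position 1 ('b'): no match needed
  Position 2 ('e'): matches sub[0] = 'e'
  Position 3 ('e'): no match needed
  Position 4 ('c'): no match needed
  Position 5 ('b'): matches sub[1] = 'b'
All 2 characters matched => is a subsequence

1


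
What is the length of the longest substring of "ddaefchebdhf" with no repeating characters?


Input: "ddaefchebdhf"
Sliding window (track last position of each char):
  Position 0 ('d'): window [0,0] length 1 -- new best
  Position 1 ('d'): repeat (last at 0), move window start to 1
  Position 1 ('d'): window [1,1] length 1
  Position 2 ('a'): window [1,2] length 2 -- new best
  Position 3 ('e'): window [1,3] length 3 -- new best
  Position 4 ('f'): window [1,4] length 4 -- new best
  Position 5 ('c'): window [1,5] length 5 -- new best
  Position 6 ('h'): window [1,6] length 6 -- new best
  Position 7 ('e'): repeat (last at 3), move window start to 4
  Position 7 ('e'): window [4,7] length 4
  Position 8 ('b'): window [4,8] length 5
  Position 9 ('d'): window [4,9] length 6
  Position 10 ('h'): repeat (last at 6), move window start to 7
  Position 10 ('h'): window [7,10] length 4
  Position 11 ('f'): window [7,11] length 5
Longest substring with no repeats: "daefch" with length 6

6


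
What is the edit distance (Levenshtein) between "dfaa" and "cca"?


Computing edit distance: "dfaa" -> "cca"
DP table:
           c    c    a
      0    1    2    3
  d   1    1    2    3
  f   2    2    2    3
  a   3    3    3    2
  a   4    4    4    3
Edit distance = dp[4][3] = 3

3


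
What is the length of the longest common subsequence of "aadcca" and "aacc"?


LCS of "aadcca" and "aacc"
DP table:
           a    a    c    c
      0    0    0    0    0
  a   0    1    1    1    1
  a   0    1    2    2    2
  d   0    1    2    2    2
  c   0    1    2    3    3
  c   0    1    2    3    4
  a   0    1    2    3    4
LCS length = dp[6][4] = 4

4


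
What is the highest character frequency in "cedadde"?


Input: cedadde
Character counts:
  'a': 1
  'c': 1
  'd': 3
  'e': 2
Maximum frequency: 3

3


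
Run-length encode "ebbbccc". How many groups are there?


Input: ebbbccc
Scanning for consecutive runs:
  Group 1: 'e' x 1 (positions 0-0)
  Group 2: 'b' x 3 (positions 1-3)
  Group 3: 'c' x 3 (positions 4-6)
Total groups: 3

3


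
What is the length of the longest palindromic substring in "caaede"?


Input: "caaede"
Checking substrings for palindromes:
  [3:6] "ede" (len 3) => palindrome
  [1:3] "aa" (len 2) => palindrome
Longest palindromic substring: "ede" with length 3

3


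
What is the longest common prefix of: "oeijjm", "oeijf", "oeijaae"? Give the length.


Words: oeijjm, oeijf, oeijaae
  Position 0: all 'o' => match
  Position 1: all 'e' => match
  Position 2: all 'i' => match
  Position 3: all 'j' => match
  Position 4: ('j', 'f', 'a') => mismatch, stop
LCP = "oeij" (length 4)

4


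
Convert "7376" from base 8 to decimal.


Input: "7376" in base 8
Positional expansion:
  Digit '7' (value 7) x 8^3 = 3584
  Digit '3' (value 3) x 8^2 = 192
  Digit '7' (value 7) x 8^1 = 56
  Digit '6' (value 6) x 8^0 = 6
Sum = 3838

3838


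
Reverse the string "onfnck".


Input: onfnck
Reading characters right to left:
  Position 5: 'k'
  Position 4: 'c'
  Position 3: 'n'
  Position 2: 'f'
  Position 1: 'n'
  Position 0: 'o'
Reversed: kcnfno

kcnfno


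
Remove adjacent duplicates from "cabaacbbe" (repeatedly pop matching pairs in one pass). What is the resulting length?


Input: cabaacbbe
Stack-based adjacent duplicate removal:
  Read 'c': push. Stack: c
  Read 'a': push. Stack: ca
  Read 'b': push. Stack: cab
  Read 'a': push. Stack: caba
  Read 'a': matches stack top 'a' => pop. Stack: cab
  Read 'c': push. Stack: cabc
  Read 'b': push. Stack: cabcb
  Read 'b': matches stack top 'b' => pop. Stack: cabc
  Read 'e': push. Stack: cabce
Final stack: "cabce" (length 5)

5


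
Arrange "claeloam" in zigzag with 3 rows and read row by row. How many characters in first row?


Zigzag "claeloam" into 3 rows:
Placing characters:
  'c' => row 0
  'l' => row 1
  'a' => row 2
  'e' => row 1
  'l' => row 0
  'o' => row 1
  'a' => row 2
  'm' => row 1
Rows:
  Row 0: "cl"
  Row 1: "leom"
  Row 2: "aa"
First row length: 2

2


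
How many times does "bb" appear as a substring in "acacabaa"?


Searching for "bb" in "acacabaa"
Scanning each position:
  Position 0: "ac" => no
  Position 1: "ca" => no
  Position 2: "ac" => no
  Position 3: "ca" => no
  Position 4: "ab" => no
  Position 5: "ba" => no
  Position 6: "aa" => no
Total occurrences: 0

0


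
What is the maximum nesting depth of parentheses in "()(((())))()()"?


Input: "()(((())))()()"
Tracking depth:
  Position 0 '(': depth becomes 1
  Position 1 ')': depth becomes 0
  Position 2 '(': depth becomes 1
  Position 3 '(': depth becomes 2
  Position 4 '(': depth becomes 3
  Position 5 '(': depth becomes 4
  Position 6 ')': depth becomes 3
  Position 7 ')': depth becomes 2
  Position 8 ')': depth becomes 1
  Position 9 ')': depth becomes 0
  Position 10 '(': depth becomes 1
  Position 11 ')': depth becomes 0
  Position 12 '(': depth becomes 1
  Position 13 ')': depth becomes 0
Maximum depth reached: 4

4


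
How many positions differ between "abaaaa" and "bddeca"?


Comparing "abaaaa" and "bddeca" position by position:
  Position 0: 'a' vs 'b' => DIFFER
  Position 1: 'b' vs 'd' => DIFFER
  Position 2: 'a' vs 'd' => DIFFER
  Position 3: 'a' vs 'e' => DIFFER
  Position 4: 'a' vs 'c' => DIFFER
  Position 5: 'a' vs 'a' => same
Positions that differ: 5

5


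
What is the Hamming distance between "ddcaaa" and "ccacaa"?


Comparing "ddcaaa" and "ccacaa" position by position:
  Position 0: 'd' vs 'c' => differ
  Position 1: 'd' vs 'c' => differ
  Position 2: 'c' vs 'a' => differ
  Position 3: 'a' vs 'c' => differ
  Position 4: 'a' vs 'a' => same
  Position 5: 'a' vs 'a' => same
Total differences (Hamming distance): 4

4


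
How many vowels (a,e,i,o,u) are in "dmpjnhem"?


Input: dmpjnhem
Checking each character:
  'd' at position 0: consonant
  'm' at position 1: consonant
  'p' at position 2: consonant
  'j' at position 3: consonant
  'n' at position 4: consonant
  'h' at position 5: consonant
  'e' at position 6: vowel (running total: 1)
  'm' at position 7: consonant
Total vowels: 1

1


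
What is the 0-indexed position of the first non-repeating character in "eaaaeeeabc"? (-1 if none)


Input: eaaaeeeabc
Character frequencies:
  'a': 4
  'b': 1
  'c': 1
  'e': 4
Scanning left to right for freq == 1:
  Position 0 ('e'): freq=4, skip
  Position 1 ('a'): freq=4, skip
  Position 2 ('a'): freq=4, skip
  Position 3 ('a'): freq=4, skip
  Position 4 ('e'): freq=4, skip
  Position 5 ('e'): freq=4, skip
  Position 6 ('e'): freq=4, skip
  Position 7 ('a'): freq=4, skip
  Position 8 ('b'): unique! => answer = 8

8


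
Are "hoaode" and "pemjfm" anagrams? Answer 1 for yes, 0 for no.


Strings: "hoaode", "pemjfm"
Sorted first:  adehoo
Sorted second: efjmmp
Differ at position 0: 'a' vs 'e' => not anagrams

0


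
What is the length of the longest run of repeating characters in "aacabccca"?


Input: "aacabccca"
Scanning for longest run:
  Position 1 ('a'): continues run of 'a', length=2
  Position 2 ('c'): new char, reset run to 1
  Position 3 ('a'): new char, reset run to 1
  Position 4 ('b'): new char, reset run to 1
  Position 5 ('c'): new char, reset run to 1
  Position 6 ('c'): continues run of 'c', length=2
  Position 7 ('c'): continues run of 'c', length=3
  Position 8 ('a'): new char, reset run to 1
Longest run: 'c' with length 3

3


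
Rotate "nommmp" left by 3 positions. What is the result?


Input: "nommmp", rotate left by 3
First 3 characters: "nom"
Remaining characters: "mmp"
Concatenate remaining + first: "mmp" + "nom" = "mmpnom"

mmpnom


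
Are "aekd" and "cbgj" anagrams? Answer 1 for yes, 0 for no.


Strings: "aekd", "cbgj"
Sorted first:  adek
Sorted second: bcgj
Differ at position 0: 'a' vs 'b' => not anagrams

0


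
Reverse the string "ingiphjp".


Input: ingiphjp
Reading characters right to left:
  Position 7: 'p'
  Position 6: 'j'
  Position 5: 'h'
  Position 4: 'p'
  Position 3: 'i'
  Position 2: 'g'
  Position 1: 'n'
  Position 0: 'i'
Reversed: pjhpigni

pjhpigni


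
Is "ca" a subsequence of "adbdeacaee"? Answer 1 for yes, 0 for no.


Check if "ca" is a subsequence of "adbdeacaee"
Greedy scan:
  Position 0 ('a'): no match needed
  Position 1 ('d'): no match needed
  Position 2 ('b'): no match needed
  Position 3 ('d'): no match needed
  Position 4 ('e'): no match needed
  Position 5 ('a'): no match needed
  Position 6 ('c'): matches sub[0] = 'c'
  Position 7 ('a'): matches sub[1] = 'a'
  Position 8 ('e'): no match needed
  Position 9 ('e'): no match needed
All 2 characters matched => is a subsequence

1


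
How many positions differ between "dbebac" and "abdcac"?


Comparing "dbebac" and "abdcac" position by position:
  Position 0: 'd' vs 'a' => DIFFER
  Position 1: 'b' vs 'b' => same
  Position 2: 'e' vs 'd' => DIFFER
  Position 3: 'b' vs 'c' => DIFFER
  Position 4: 'a' vs 'a' => same
  Position 5: 'c' vs 'c' => same
Positions that differ: 3

3


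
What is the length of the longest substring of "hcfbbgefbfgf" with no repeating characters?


Input: "hcfbbgefbfgf"
Sliding window (track last position of each char):
  Position 0 ('h'): window [0,0] length 1 -- new best
  Position 1 ('c'): window [0,1] length 2 -- new best
  Position 2 ('f'): window [0,2] length 3 -- new best
  Position 3 ('b'): window [0,3] length 4 -- new best
  Position 4 ('b'): repeat (last at 3), move window start to 4
  Position 4 ('b'): window [4,4] length 1
  Position 5 ('g'): window [4,5] length 2
  Position 6 ('e'): window [4,6] length 3
  Position 7 ('f'): window [4,7] length 4
  Position 8 ('b'): repeat (last at 4), move window start to 5
  Position 8 ('b'): window [5,8] length 4
  Position 9 ('f'): repeat (last at 7), move window start to 8
  Position 9 ('f'): window [8,9] length 2
  Position 10 ('g'): window [8,10] length 3
  Position 11 ('f'): repeat (last at 9), move window start to 10
  Position 11 ('f'): window [10,11] length 2
Longest substring with no repeats: "hcfb" with length 4

4


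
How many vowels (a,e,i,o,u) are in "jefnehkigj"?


Input: jefnehkigj
Checking each character:
  'j' at position 0: consonant
  'e' at position 1: vowel (running total: 1)
  'f' at position 2: consonant
  'n' at position 3: consonant
  'e' at position 4: vowel (running total: 2)
  'h' at position 5: consonant
  'k' at position 6: consonant
  'i' at position 7: vowel (running total: 3)
  'g' at position 8: consonant
  'j' at position 9: consonant
Total vowels: 3

3


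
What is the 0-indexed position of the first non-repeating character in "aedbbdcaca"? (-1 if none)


Input: aedbbdcaca
Character frequencies:
  'a': 3
  'b': 2
  'c': 2
  'd': 2
  'e': 1
Scanning left to right for freq == 1:
  Position 0 ('a'): freq=3, skip
  Position 1 ('e'): unique! => answer = 1

1


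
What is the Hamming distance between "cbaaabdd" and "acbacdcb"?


Comparing "cbaaabdd" and "acbacdcb" position by position:
  Position 0: 'c' vs 'a' => differ
  Position 1: 'b' vs 'c' => differ
  Position 2: 'a' vs 'b' => differ
  Position 3: 'a' vs 'a' => same
  Position 4: 'a' vs 'c' => differ
  Position 5: 'b' vs 'd' => differ
  Position 6: 'd' vs 'c' => differ
  Position 7: 'd' vs 'b' => differ
Total differences (Hamming distance): 7

7


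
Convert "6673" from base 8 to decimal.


Input: "6673" in base 8
Positional expansion:
  Digit '6' (value 6) x 8^3 = 3072
  Digit '6' (value 6) x 8^2 = 384
  Digit '7' (value 7) x 8^1 = 56
  Digit '3' (value 3) x 8^0 = 3
Sum = 3515

3515


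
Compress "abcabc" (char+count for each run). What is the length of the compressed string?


Input: abcabc
Runs:
  'a' x 1 => "a1"
  'b' x 1 => "b1"
  'c' x 1 => "c1"
  'a' x 1 => "a1"
  'b' x 1 => "b1"
  'c' x 1 => "c1"
Compressed: "a1b1c1a1b1c1"
Compressed length: 12

12


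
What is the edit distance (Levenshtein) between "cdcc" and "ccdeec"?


Computing edit distance: "cdcc" -> "ccdeec"
DP table:
           c    c    d    e    e    c
      0    1    2    3    4    5    6
  c   1    0    1    2    3    4    5
  d   2    1    1    1    2    3    4
  c   3    2    1    2    2    3    3
  c   4    3    2    2    3    3    3
Edit distance = dp[4][6] = 3

3


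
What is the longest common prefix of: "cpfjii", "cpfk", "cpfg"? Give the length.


Words: cpfjii, cpfk, cpfg
  Position 0: all 'c' => match
  Position 1: all 'p' => match
  Position 2: all 'f' => match
  Position 3: ('j', 'k', 'g') => mismatch, stop
LCP = "cpf" (length 3)

3


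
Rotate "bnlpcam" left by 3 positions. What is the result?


Input: "bnlpcam", rotate left by 3
First 3 characters: "bnl"
Remaining characters: "pcam"
Concatenate remaining + first: "pcam" + "bnl" = "pcambnl"

pcambnl


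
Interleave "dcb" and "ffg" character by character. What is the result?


Interleaving "dcb" and "ffg":
  Position 0: 'd' from first, 'f' from second => "df"
  Position 1: 'c' from first, 'f' from second => "cf"
  Position 2: 'b' from first, 'g' from second => "bg"
Result: dfcfbg

dfcfbg


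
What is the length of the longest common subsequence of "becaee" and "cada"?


LCS of "becaee" and "cada"
DP table:
           c    a    d    a
      0    0    0    0    0
  b   0    0    0    0    0
  e   0    0    0    0    0
  c   0    1    1    1    1
  a   0    1    2    2    2
  e   0    1    2    2    2
  e   0    1    2    2    2
LCS length = dp[6][4] = 2

2


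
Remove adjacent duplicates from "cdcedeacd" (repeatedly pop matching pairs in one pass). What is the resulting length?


Input: cdcedeacd
Stack-based adjacent duplicate removal:
  Read 'c': push. Stack: c
  Read 'd': push. Stack: cd
  Read 'c': push. Stack: cdc
  Read 'e': push. Stack: cdce
  Read 'd': push. Stack: cdced
  Read 'e': push. Stack: cdcede
  Read 'a': push. Stack: cdcedea
  Read 'c': push. Stack: cdcedeac
  Read 'd': push. Stack: cdcedeacd
Final stack: "cdcedeacd" (length 9)

9


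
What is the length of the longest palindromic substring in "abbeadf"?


Input: "abbeadf"
Checking substrings for palindromes:
  [1:3] "bb" (len 2) => palindrome
Longest palindromic substring: "bb" with length 2

2


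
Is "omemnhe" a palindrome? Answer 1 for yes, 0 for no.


Input: omemnhe
Reversed: ehnmemo
  Compare pos 0 ('o') with pos 6 ('e'): MISMATCH
  Compare pos 1 ('m') with pos 5 ('h'): MISMATCH
  Compare pos 2 ('e') with pos 4 ('n'): MISMATCH
Result: not a palindrome

0


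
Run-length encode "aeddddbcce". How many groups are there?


Input: aeddddbcce
Scanning for consecutive runs:
  Group 1: 'a' x 1 (positions 0-0)
  Group 2: 'e' x 1 (positions 1-1)
  Group 3: 'd' x 4 (positions 2-5)
  Group 4: 'b' x 1 (positions 6-6)
  Group 5: 'c' x 2 (positions 7-8)
  Group 6: 'e' x 1 (positions 9-9)
Total groups: 6

6


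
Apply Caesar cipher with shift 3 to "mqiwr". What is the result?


Caesar cipher: shift "mqiwr" by 3
  'm' (pos 12) + 3 = pos 15 = 'p'
  'q' (pos 16) + 3 = pos 19 = 't'
  'i' (pos 8) + 3 = pos 11 = 'l'
  'w' (pos 22) + 3 = pos 25 = 'z'
  'r' (pos 17) + 3 = pos 20 = 'u'
Result: ptlzu

ptlzu


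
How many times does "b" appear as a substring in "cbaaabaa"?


Searching for "b" in "cbaaabaa"
Scanning each position:
  Position 0: "c" => no
  Position 1: "b" => MATCH
  Position 2: "a" => no
  Position 3: "a" => no
  Position 4: "a" => no
  Position 5: "b" => MATCH
  Position 6: "a" => no
  Position 7: "a" => no
Total occurrences: 2

2


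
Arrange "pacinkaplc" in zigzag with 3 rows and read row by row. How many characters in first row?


Zigzag "pacinkaplc" into 3 rows:
Placing characters:
  'p' => row 0
  'a' => row 1
  'c' => row 2
  'i' => row 1
  'n' => row 0
  'k' => row 1
  'a' => row 2
  'p' => row 1
  'l' => row 0
  'c' => row 1
Rows:
  Row 0: "pnl"
  Row 1: "aikpc"
  Row 2: "ca"
First row length: 3

3


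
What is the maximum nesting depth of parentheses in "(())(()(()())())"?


Input: "(())(()(()())())"
Tracking depth:
  Position 0 '(': depth becomes 1
  Position 1 '(': depth becomes 2
  Position 2 ')': depth becomes 1
  Position 3 ')': depth becomes 0
  Position 4 '(': depth becomes 1
  Position 5 '(': depth becomes 2
  Position 6 ')': depth becomes 1
  Position 7 '(': depth becomes 2
  Position 8 '(': depth becomes 3
  Position 9 ')': depth becomes 2
  Position 10 '(': depth becomes 3
  Position 11 ')': depth becomes 2
  Position 12 ')': depth becomes 1
  Position 13 '(': depth becomes 2
  Position 14 ')': depth becomes 1
  Position 15 ')': depth becomes 0
Maximum depth reached: 3

3


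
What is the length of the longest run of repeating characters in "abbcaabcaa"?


Input: "abbcaabcaa"
Scanning for longest run:
  Position 1 ('b'): new char, reset run to 1
  Position 2 ('b'): continues run of 'b', length=2
  Position 3 ('c'): new char, reset run to 1
  Position 4 ('a'): new char, reset run to 1
  Position 5 ('a'): continues run of 'a', length=2
  Position 6 ('b'): new char, reset run to 1
  Position 7 ('c'): new char, reset run to 1
  Position 8 ('a'): new char, reset run to 1
  Position 9 ('a'): continues run of 'a', length=2
Longest run: 'b' with length 2

2


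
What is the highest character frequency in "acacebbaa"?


Input: acacebbaa
Character counts:
  'a': 4
  'b': 2
  'c': 2
  'e': 1
Maximum frequency: 4

4


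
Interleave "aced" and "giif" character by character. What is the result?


Interleaving "aced" and "giif":
  Position 0: 'a' from first, 'g' from second => "ag"
  Position 1: 'c' from first, 'i' from second => "ci"
  Position 2: 'e' from first, 'i' from second => "ei"
  Position 3: 'd' from first, 'f' from second => "df"
Result: agcieidf

agcieidf


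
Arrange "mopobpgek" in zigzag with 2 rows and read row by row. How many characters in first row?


Zigzag "mopobpgek" into 2 rows:
Placing characters:
  'm' => row 0
  'o' => row 1
  'p' => row 0
  'o' => row 1
  'b' => row 0
  'p' => row 1
  'g' => row 0
  'e' => row 1
  'k' => row 0
Rows:
  Row 0: "mpbgk"
  Row 1: "oope"
First row length: 5

5


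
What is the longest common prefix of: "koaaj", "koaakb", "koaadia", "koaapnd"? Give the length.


Words: koaaj, koaakb, koaadia, koaapnd
  Position 0: all 'k' => match
  Position 1: all 'o' => match
  Position 2: all 'a' => match
  Position 3: all 'a' => match
  Position 4: ('j', 'k', 'd', 'p') => mismatch, stop
LCP = "koaa" (length 4)

4
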